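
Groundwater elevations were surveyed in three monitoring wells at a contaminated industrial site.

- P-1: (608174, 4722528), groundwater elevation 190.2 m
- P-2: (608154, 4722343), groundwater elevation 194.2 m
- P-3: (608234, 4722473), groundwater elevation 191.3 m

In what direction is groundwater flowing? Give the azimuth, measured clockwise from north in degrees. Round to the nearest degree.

004°

Differences from P-1: to P-2 (Δx, Δy, Δh) = (-20, -185, +4.0); to P-3 = (60, -55, +1.1).
Solve a·Δx + b·Δy = Δh: det = (-20)·(-55) − 60·(-185) = 12200.
∂h/∂x = [(+4.0)·(-55) − (+1.1)·(-185)] / 12200 = -0.001352
∂h/∂y = [(-20)·(+1.1) − 60·(+4.0)] / 12200 = -0.02148
Flow direction (−∇h) has components (+0.001352 E, +0.02148 N).
Azimuth = atan2(E, N) = atan2(+0.001352, +0.02148) = 3.6° ≈ 004°.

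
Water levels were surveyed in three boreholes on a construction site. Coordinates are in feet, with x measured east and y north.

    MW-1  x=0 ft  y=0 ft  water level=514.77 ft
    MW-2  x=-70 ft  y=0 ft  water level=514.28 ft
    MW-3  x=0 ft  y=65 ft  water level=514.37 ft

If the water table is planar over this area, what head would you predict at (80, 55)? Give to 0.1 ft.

515.0 ft

∂h/∂x = (514.28 − 514.77) / (-70 − 0) = +0.007000
∂h/∂y = (514.37 − 514.77) / (65 − 0) = -0.006154
h(80, 55) = 514.77 + (+0.007000)·(80) + (-0.006154)·(55) = 514.77 +0.560 -0.338 = 514.992 ft.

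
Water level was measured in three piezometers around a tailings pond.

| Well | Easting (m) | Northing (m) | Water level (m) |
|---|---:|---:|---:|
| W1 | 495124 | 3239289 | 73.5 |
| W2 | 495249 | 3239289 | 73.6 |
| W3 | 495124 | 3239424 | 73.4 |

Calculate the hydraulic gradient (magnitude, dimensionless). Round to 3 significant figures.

∂h/∂x = (73.6 − 73.5) / (495249 − 495124) = +0.0008000
∂h/∂y = (73.4 − 73.5) / (3239424 − 3239289) = -0.0007407
|∇h| = √(0.0008000² + -0.0007407²) = 0.00109

0.00109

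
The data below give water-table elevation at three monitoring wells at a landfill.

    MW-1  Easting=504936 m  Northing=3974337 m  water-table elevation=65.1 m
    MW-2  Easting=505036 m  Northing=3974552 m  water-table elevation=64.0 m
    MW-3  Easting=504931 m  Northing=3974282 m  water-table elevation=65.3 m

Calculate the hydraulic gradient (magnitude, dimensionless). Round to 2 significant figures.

Differences from MW-1: to MW-2 (Δx, Δy, Δh) = (100, 215, -1.1); to MW-3 = (-5, -55, +0.2).
Solve a·Δx + b·Δy = Δh: det = 100·(-55) − (-5)·215 = -4425.
∂h/∂x = [(-1.1)·(-55) − (+0.2)·215] / -4425 = -0.003955
∂h/∂y = [100·(+0.2) − (-5)·(-1.1)] / -4425 = -0.003277
|∇h| = √(-0.003955² + -0.003277²) = 0.005136

0.0051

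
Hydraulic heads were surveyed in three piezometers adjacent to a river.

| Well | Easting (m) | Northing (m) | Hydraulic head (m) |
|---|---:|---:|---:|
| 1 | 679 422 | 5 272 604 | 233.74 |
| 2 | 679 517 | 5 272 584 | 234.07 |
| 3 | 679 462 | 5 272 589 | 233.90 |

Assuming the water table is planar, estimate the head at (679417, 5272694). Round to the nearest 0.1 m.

Three-point gradient (reference 1): Δ to 2 = (95, -20, +0.33), Δ to 3 = (40, -15, +0.16).
∂h/∂x = +0.002800, ∂h/∂y = -0.003200 (det = -625).
h(679417, 5272694) = 233.74 + (+0.002800)·(-5) + (-0.003200)·(90) = 233.74 -0.014 -0.288 = 233.438 m.

233.4 m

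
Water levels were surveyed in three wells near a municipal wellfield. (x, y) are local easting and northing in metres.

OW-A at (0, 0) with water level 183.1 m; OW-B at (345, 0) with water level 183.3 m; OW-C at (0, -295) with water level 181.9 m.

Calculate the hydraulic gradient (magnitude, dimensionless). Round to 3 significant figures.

∂h/∂x = (183.3 − 183.1) / (345 − 0) = +0.0005797
∂h/∂y = (181.9 − 183.1) / (-295 − 0) = +0.004068
|∇h| = √(0.0005797² + 0.004068²) = 0.004109

0.00411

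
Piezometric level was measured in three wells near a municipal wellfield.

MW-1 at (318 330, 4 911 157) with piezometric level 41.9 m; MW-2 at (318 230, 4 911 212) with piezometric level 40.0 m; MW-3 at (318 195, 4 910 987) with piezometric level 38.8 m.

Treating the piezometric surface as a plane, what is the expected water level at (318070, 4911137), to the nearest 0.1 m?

Three-point gradient (reference MW-1): Δ to MW-2 = (-100, 55, -1.9), Δ to MW-3 = (-135, -170, -3.1).
∂h/∂x = +0.02020, ∂h/∂y = +0.002190 (det = 24425).
h(318070, 4911137) = 41.9 + (+0.02020)·(-260) + (+0.002190)·(-20) = 41.9 -5.253 -0.044 = 36.603 m.

36.6 m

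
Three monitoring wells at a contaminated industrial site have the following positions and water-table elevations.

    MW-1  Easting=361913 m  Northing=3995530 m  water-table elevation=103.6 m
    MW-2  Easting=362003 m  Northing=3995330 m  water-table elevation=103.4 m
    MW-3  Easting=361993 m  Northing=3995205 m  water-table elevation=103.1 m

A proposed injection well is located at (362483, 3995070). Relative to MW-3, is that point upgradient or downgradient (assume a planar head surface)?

upgradient

Taking MW-1 as reference: MW-2−MW-1 = (90, -200, -0.2); MW-3−MW-1 = (80, -325, -0.5).
Solve a·Δx + b·Δy = Δh: det = 90·(-325) − 80·(-200) = -13250.
∂h/∂x = [(-0.2)·(-325) − (-0.5)·(-200)] / -13250 = +0.002642
∂h/∂y = [90·(-0.5) − 80·(-0.2)] / -13250 = +0.002189
Head at (362483, 3995070) = 103.6 + (+0.002642)·(570) + (+0.002189)·(-460) = 104.10 m.
That is higher than the 103.1 m at MW-3, so the point is upgradient.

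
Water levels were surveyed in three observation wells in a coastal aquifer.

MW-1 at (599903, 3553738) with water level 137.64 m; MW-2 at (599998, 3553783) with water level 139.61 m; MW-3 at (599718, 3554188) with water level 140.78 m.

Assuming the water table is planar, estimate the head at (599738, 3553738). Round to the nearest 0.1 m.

Differences from MW-1: to MW-2 (Δx, Δy, Δh) = (95, 45, +1.97); to MW-3 = (-185, 450, +3.14).
Solve a·Δx + b·Δy = Δh: det = 95·450 − (-185)·45 = 51075.
∂h/∂x = [(+1.97)·450 − (+3.14)·45] / 51075 = +0.01459
∂h/∂y = [95·(+3.14) − (-185)·(+1.97)] / 51075 = +0.01298
h(599738, 3553738) = 137.64 + (+0.01459)·(-165) + (+0.01298)·(0) = 137.64 -2.407 +0.000 = 135.233 m.

135.2 m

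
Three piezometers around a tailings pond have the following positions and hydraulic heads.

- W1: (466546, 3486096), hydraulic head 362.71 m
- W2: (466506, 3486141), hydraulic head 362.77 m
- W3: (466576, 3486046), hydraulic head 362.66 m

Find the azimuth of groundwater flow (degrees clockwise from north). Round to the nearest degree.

105°

Taking W1 as reference: W2−W1 = (-40, 45, +0.06); W3−W1 = (30, -50, -0.05).
Solve a·Δx + b·Δy = Δh: det = (-40)·(-50) − 30·45 = 650.
∂h/∂x = [(+0.06)·(-50) − (-0.05)·45] / 650 = -0.001154
∂h/∂y = [(-40)·(-0.05) − 30·(+0.06)] / 650 = +0.0003077
Flow direction (−∇h) has components (+0.001154 E, -0.0003077 N).
Azimuth = atan2(E, N) = atan2(+0.001154, -0.0003077) = 104.9° ≈ 105°.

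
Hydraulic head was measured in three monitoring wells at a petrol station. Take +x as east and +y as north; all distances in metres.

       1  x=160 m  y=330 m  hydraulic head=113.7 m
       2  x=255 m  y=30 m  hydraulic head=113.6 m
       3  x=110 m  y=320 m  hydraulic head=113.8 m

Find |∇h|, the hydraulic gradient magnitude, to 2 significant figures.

Taking 1 as reference: 2−1 = (95, -300, -0.1); 3−1 = (-50, -10, +0.1).
Solve a·Δx + b·Δy = Δh: det = 95·(-10) − (-50)·(-300) = -15950.
∂h/∂x = [(-0.1)·(-10) − (+0.1)·(-300)] / -15950 = -0.001944
∂h/∂y = [95·(+0.1) − (-50)·(-0.1)] / -15950 = -0.0002821
|∇h| = √(-0.001944² + -0.0002821²) = 0.001964

0.0020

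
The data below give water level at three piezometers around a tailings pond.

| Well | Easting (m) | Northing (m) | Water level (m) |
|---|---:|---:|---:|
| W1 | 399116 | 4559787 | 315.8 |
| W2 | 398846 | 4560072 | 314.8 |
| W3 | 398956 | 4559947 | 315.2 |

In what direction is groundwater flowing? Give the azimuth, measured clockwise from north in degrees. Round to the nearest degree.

260°

Differences from W1: to W2 (Δx, Δy, Δh) = (-270, 285, -1.0); to W3 = (-160, 160, -0.6).
Solve a·Δx + b·Δy = Δh: det = (-270)·160 − (-160)·285 = 2400.
∂h/∂x = [(-1.0)·160 − (-0.6)·285] / 2400 = +0.004583
∂h/∂y = [(-270)·(-0.6) − (-160)·(-1.0)] / 2400 = +0.0008333
Flow direction (−∇h) has components (-0.004583 E, -0.0008333 N).
Azimuth = atan2(E, N) = atan2(-0.004583, -0.0008333) = 259.7° ≈ 260°.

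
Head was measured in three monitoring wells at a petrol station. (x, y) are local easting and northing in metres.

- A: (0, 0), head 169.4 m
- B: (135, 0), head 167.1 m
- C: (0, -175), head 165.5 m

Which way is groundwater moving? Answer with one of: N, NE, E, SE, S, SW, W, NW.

∂h/∂x = (167.1 − 169.4) / (135 − 0) = -0.01704
∂h/∂y = (165.5 − 169.4) / (-175 − 0) = +0.02229
Flow = −∇h = (+0.01704 east, -0.02229 north), which points southeast.

SE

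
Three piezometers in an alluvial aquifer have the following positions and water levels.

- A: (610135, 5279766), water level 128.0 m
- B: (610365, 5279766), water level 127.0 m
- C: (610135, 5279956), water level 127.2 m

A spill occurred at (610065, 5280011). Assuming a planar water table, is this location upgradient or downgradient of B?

upgradient

∂h/∂x = (127.0 − 128.0) / (610365 − 610135) = -0.004348
∂h/∂y = (127.2 − 128.0) / (5279956 − 5279766) = -0.004211
Head at (610065, 5280011) = 128.0 + (-0.004348)·(-70) + (-0.004211)·(245) = 127.27 m.
That is higher than the 127.0 m at B, so the point is upgradient.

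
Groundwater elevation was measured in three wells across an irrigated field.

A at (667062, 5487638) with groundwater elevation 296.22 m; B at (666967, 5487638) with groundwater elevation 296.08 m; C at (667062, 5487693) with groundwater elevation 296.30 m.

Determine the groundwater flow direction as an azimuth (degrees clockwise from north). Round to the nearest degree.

225°

∂h/∂x = (296.08 − 296.22) / (666967 − 667062) = +0.001474
∂h/∂y = (296.30 − 296.22) / (5487693 − 5487638) = +0.001455
Flow direction (−∇h) has components (-0.001474 E, -0.001455 N).
Azimuth = atan2(E, N) = atan2(-0.001474, -0.001455) = 225.4° ≈ 225°.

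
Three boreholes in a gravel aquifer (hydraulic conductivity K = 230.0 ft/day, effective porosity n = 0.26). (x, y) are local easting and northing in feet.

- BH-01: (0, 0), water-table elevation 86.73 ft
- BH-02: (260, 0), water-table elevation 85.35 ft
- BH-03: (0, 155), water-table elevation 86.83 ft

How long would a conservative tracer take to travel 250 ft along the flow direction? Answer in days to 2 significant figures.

∂h/∂x = (85.35 − 86.73) / (260 − 0) = -0.005308
∂h/∂y = (86.83 − 86.73) / (155 − 0) = +0.0006452
|∇h| = √(-0.005308² + 0.0006452²) = 0.005347
Seepage velocity v = K·i/n = 230.0 × 0.005347 / 0.26 = 4.73 ft/day.
t = 250 / 4.73 = 52.85 days.

53 days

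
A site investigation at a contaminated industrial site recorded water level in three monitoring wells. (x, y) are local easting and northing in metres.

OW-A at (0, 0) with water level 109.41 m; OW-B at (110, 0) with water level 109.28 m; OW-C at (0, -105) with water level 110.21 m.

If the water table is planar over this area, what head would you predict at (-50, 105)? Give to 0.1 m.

∂h/∂x = (109.28 − 109.41) / (110 − 0) = -0.001182
∂h/∂y = (110.21 − 109.41) / (-105 − 0) = -0.007619
h(-50, 105) = 109.41 + (-0.001182)·(-50) + (-0.007619)·(105) = 109.41 +0.059 -0.800 = 108.669 m.

108.7 m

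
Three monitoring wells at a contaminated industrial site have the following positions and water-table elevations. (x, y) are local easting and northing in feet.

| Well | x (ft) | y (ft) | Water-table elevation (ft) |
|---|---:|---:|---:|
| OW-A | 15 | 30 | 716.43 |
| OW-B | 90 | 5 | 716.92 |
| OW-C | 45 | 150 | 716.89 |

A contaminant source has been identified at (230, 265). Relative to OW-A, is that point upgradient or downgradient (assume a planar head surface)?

Three-point gradient (reference OW-A): Δ to OW-B = (75, -25, +0.49), Δ to OW-C = (30, 120, +0.46).
∂h/∂x = +0.007210, ∂h/∂y = +0.002031 (det = 9750).
Head at (230, 265) = 716.43 + (+0.007210)·(215) + (+0.002031)·(235) = 718.46 ft.
That is higher than the 716.43 ft at OW-A, so the point is upgradient.

upgradient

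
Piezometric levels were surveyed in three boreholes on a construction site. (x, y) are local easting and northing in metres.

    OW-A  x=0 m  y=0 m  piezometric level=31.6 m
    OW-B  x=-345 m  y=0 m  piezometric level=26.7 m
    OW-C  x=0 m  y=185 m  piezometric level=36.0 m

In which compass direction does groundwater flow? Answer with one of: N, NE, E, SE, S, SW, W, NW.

∂h/∂x = (26.7 − 31.6) / (-345 − 0) = +0.01420
∂h/∂y = (36.0 − 31.6) / (185 − 0) = +0.02378
Flow = −∇h = (-0.01420 east, -0.02378 north), which points southwest.

SW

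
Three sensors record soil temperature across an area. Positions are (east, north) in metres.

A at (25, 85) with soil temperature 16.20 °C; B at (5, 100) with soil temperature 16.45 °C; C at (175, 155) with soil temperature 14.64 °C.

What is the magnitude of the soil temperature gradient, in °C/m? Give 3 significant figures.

0.0113 °C/m

Taking A as reference: B−A = (-20, 15, +0.25); C−A = (150, 70, -1.56).
Solve a·Δx + b·Δy = ΔT: det = (-20)·70 − 150·15 = -3650.
∂T/∂x = [(+0.25)·70 − (-1.56)·15] / -3650 = -0.01121
∂T/∂y = [(-20)·(-1.56) − 150·(+0.25)] / -3650 = +0.001726
|∇f| = √(-0.01121² + 0.001726²) = 0.01134 °C/m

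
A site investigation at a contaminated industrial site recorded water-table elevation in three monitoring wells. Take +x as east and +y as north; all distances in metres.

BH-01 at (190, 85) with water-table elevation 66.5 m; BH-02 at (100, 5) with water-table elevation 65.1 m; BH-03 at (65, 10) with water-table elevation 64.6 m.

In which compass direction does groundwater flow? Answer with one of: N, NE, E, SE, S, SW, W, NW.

Differences from BH-01: to BH-02 (Δx, Δy, Δh) = (-90, -80, -1.4); to BH-03 = (-125, -75, -1.9).
Determinant of the coordinate differences = (-90)·(-75) − (-125)·(-80) = -3250.
∂h/∂x = [(-1.4)·(-75) − (-1.9)·(-80)] / -3250 = +0.01446
∂h/∂y = [(-90)·(-1.9) − (-125)·(-1.4)] / -3250 = +0.001231
Flow = −∇h = (-0.01446 east, -0.001231 north), which points west.

W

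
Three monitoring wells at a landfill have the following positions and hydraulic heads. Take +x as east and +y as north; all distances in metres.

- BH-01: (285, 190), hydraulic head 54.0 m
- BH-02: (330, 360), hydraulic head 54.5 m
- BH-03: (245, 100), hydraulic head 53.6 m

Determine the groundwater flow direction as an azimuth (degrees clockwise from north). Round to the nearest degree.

With h = a·x + b·y + c and BH-01 as origin, the differences give:
  45·a + 170·b = +0.5
  (-40)·a + (-90)·b = -0.4
Eliminate b (×(-90) and ×170, subtract): 2750·a = 23.00 → a = ∂h/∂x = +0.008364
Back-substitute: b = ∂h/∂y = +0.0007273.
Flow direction (−∇h) has components (-0.008364 E, -0.0007273 N).
Azimuth = atan2(E, N) = atan2(-0.008364, -0.0007273) = 265.0° ≈ 265°.

265°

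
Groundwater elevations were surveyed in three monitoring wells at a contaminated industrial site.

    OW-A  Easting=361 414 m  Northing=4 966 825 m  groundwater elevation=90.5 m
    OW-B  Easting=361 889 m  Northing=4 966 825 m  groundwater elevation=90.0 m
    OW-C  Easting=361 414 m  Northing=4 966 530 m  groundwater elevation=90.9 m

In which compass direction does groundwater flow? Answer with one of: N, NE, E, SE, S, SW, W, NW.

∂h/∂x = (90.0 − 90.5) / (361889 − 361414) = -0.001053
∂h/∂y = (90.9 − 90.5) / (4966530 − 4966825) = -0.001356
Flow = −∇h = (+0.001053 east, +0.001356 north), which points northeast.

NE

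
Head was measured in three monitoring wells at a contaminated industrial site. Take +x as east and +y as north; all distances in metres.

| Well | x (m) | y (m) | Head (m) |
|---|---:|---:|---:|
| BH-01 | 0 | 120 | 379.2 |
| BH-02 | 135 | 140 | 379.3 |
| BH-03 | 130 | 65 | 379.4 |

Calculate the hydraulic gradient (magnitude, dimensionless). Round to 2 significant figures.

Three-point gradient (reference BH-01): Δ to BH-02 = (135, 20, +0.1), Δ to BH-03 = (130, -55, +0.2).
∂h/∂x = +0.0009476, ∂h/∂y = -0.001397 (det = -10025).
|∇h| = √(0.0009476² + -0.001397²) = 0.001688

0.0017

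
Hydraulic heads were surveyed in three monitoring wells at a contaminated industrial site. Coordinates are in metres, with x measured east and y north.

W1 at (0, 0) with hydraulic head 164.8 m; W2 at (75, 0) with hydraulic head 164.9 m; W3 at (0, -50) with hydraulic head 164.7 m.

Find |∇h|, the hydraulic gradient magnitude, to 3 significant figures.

0.00240

∂h/∂x = (164.9 − 164.8) / (75 − 0) = +0.001333
∂h/∂y = (164.7 − 164.8) / (-50 − 0) = +0.002000
|∇h| = √(0.001333² + 0.002000²) = 0.002404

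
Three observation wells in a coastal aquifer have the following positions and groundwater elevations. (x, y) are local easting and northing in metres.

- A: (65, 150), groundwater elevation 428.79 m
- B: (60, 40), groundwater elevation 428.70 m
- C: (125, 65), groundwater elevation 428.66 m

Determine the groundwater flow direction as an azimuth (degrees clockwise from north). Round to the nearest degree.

Differences from A: to B (Δx, Δy, Δh) = (-5, -110, -0.09); to C = (60, -85, -0.13).
Determinant of the coordinate differences = (-5)·(-85) − 60·(-110) = 7025.
∂h/∂x = [(-0.09)·(-85) − (-0.13)·(-110)] / 7025 = -0.0009466
∂h/∂y = [(-5)·(-0.13) − 60·(-0.09)] / 7025 = +0.0008612
Flow direction (−∇h) has components (+0.0009466 E, -0.0008612 N).
Azimuth = atan2(E, N) = atan2(+0.0009466, -0.0008612) = 132.3° ≈ 132°.

132°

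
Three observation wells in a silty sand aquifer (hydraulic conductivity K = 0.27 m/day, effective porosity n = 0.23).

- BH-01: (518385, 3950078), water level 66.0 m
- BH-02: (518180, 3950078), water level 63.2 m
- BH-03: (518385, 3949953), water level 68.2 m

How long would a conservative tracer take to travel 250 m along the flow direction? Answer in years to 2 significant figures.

26 years

∂h/∂x = (63.2 − 66.0) / (518180 − 518385) = +0.01366
∂h/∂y = (68.2 − 66.0) / (3949953 − 3950078) = -0.01760
|∇h| = √(0.01366² + -0.01760²) = 0.02228
Seepage velocity v = K·i/n = 0.27 × 0.02228 / 0.23 = 0.02615 m/day.
t = 250 / 0.02615 = 9560 days = 26.2 years.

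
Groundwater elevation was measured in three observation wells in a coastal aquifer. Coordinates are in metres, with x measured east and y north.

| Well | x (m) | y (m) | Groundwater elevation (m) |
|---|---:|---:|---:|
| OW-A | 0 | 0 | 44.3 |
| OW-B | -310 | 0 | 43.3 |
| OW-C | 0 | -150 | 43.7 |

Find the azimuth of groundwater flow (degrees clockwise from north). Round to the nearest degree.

∂h/∂x = (43.3 − 44.3) / (-310 − 0) = +0.003226
∂h/∂y = (43.7 − 44.3) / (-150 − 0) = +0.004000
Flow direction (−∇h) has components (-0.003226 E, -0.004000 N).
Azimuth = atan2(E, N) = atan2(-0.003226, -0.004000) = 218.9° ≈ 219°.

219°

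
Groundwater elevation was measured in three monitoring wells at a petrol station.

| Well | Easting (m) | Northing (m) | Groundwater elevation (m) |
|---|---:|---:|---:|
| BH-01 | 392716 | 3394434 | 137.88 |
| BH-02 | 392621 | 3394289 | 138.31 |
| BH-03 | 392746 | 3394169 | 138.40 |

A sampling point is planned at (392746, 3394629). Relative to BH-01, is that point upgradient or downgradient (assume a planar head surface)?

downgradient

With h = a·x + b·y + c and BH-01 as origin, the differences give:
  (-95)·a + (-145)·b = +0.43
  30·a + (-265)·b = +0.52
Eliminate b (×(-265) and ×(-145), subtract): 29525·a = -38.550 → a = ∂h/∂x = -0.001306
Back-substitute: b = ∂h/∂y = -0.002110.
Head at (392746, 3394629) = 137.88 + (-0.001306)·(30) + (-0.002110)·(195) = 137.43 m.
That is lower than the 137.88 m at BH-01, so the point is downgradient.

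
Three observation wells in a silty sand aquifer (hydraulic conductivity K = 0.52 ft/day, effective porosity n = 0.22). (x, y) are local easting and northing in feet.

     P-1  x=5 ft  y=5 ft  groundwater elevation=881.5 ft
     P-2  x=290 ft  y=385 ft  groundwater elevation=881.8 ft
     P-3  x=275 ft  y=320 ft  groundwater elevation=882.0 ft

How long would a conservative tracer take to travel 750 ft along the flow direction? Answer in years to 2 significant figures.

98 years

Differences from P-1: to P-2 (Δx, Δy, Δh) = (285, 380, +0.3); to P-3 = (270, 315, +0.5).
Solve a·Δx + b·Δy = Δh: det = 285·315 − 270·380 = -12825.
∂h/∂x = [(+0.3)·315 − (+0.5)·380] / -12825 = +0.007446
∂h/∂y = [285·(+0.5) − 270·(+0.3)] / -12825 = -0.004795
|∇h| = √(0.007446² + -0.004795²) = 0.008856
Seepage velocity v = K·i/n = 0.52 × 0.008856 / 0.22 = 0.02093 ft/day.
t = 750 / 0.02093 = 3.583e+04 days = 98.1 years.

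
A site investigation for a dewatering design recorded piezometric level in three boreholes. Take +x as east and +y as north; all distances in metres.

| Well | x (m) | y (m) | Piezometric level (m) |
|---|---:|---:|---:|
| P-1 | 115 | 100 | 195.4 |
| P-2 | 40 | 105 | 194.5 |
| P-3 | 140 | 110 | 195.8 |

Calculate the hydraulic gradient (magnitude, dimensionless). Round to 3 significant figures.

Differences from P-1: to P-2 (Δx, Δy, Δh) = (-75, 5, -0.9); to P-3 = (25, 10, +0.4).
Determinant of the coordinate differences = (-75)·10 − 25·5 = -875.
∂h/∂x = [(-0.9)·10 − (+0.4)·5] / -875 = +0.01257
∂h/∂y = [(-75)·(+0.4) − 25·(-0.9)] / -875 = +0.008571
|∇h| = √(0.01257² + 0.008571²) = 0.01521

0.0152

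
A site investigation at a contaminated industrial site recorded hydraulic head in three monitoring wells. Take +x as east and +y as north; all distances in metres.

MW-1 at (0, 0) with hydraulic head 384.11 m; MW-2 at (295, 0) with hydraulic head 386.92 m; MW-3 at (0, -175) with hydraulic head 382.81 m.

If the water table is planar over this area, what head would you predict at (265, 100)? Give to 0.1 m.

∂h/∂x = (386.92 − 384.11) / (295 − 0) = +0.009525
∂h/∂y = (382.81 − 384.11) / (-175 − 0) = +0.007429
h(265, 100) = 384.11 + (+0.009525)·(265) + (+0.007429)·(100) = 384.11 +2.524 +0.743 = 387.377 m.

387.4 m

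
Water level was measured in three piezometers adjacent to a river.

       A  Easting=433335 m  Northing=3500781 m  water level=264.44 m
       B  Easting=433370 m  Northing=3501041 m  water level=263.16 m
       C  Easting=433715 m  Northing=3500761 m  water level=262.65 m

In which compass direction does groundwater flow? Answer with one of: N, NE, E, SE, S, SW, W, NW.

With h = a·x + b·y + c and A as origin, the differences give:
  35·a + 260·b = -1.28
  380·a + (-20)·b = -1.79
Eliminate b (×(-20) and ×260, subtract): -99500·a = 491.000 → a = ∂h/∂x = -0.004935
Back-substitute: b = ∂h/∂y = -0.004259.
Flow = −∇h = (+0.004935 east, +0.004259 north), which points northeast.

NE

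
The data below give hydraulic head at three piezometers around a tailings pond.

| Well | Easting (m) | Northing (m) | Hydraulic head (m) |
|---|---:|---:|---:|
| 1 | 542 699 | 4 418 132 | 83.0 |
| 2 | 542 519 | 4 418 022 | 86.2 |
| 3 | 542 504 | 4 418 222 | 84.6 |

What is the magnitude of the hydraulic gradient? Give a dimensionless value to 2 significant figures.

Taking 1 as reference: 2−1 = (-180, -110, +3.2); 3−1 = (-195, 90, +1.6).
Solve a·Δx + b·Δy = Δh: det = (-180)·90 − (-195)·(-110) = -37650.
∂h/∂x = [(+3.2)·90 − (+1.6)·(-110)] / -37650 = -0.01232
∂h/∂y = [(-180)·(+1.6) − (-195)·(+3.2)] / -37650 = -0.008924
|∇h| = √(-0.01232² + -0.008924²) = 0.01521

0.015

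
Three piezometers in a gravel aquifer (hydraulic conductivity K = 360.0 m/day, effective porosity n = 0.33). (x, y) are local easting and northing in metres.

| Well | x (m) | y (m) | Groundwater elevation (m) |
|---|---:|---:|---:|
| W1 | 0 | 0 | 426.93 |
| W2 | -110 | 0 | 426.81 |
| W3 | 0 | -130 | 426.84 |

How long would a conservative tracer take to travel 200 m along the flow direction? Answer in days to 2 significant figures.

140 days

∂h/∂x = (426.81 − 426.93) / (-110 − 0) = +0.001091
∂h/∂y = (426.84 − 426.93) / (-130 − 0) = +0.0006923
|∇h| = √(0.001091² + 0.0006923²) = 0.001292
Seepage velocity v = K·i/n = 360.0 × 0.001292 / 0.33 = 1.409 m/day.
t = 200 / 1.409 = 141.9 days.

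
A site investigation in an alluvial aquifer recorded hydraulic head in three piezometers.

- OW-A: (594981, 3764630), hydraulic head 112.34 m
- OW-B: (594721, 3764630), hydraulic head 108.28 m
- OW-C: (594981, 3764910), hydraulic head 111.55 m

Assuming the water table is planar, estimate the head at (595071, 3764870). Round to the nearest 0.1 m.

113.1 m

∂h/∂x = (108.28 − 112.34) / (594721 − 594981) = +0.01562
∂h/∂y = (111.55 − 112.34) / (3764910 − 3764630) = -0.002821
h(595071, 3764870) = 112.34 + (+0.01562)·(90) + (-0.002821)·(240) = 112.34 +1.405 -0.677 = 113.068 m.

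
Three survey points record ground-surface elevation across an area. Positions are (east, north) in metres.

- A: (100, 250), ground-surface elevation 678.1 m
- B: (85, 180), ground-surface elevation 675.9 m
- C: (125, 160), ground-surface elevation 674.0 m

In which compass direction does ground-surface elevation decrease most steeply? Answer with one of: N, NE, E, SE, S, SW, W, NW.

SE

With z = a·x + b·y + c and A as origin, the differences give:
  (-15)·a + (-70)·b = -2.2
  25·a + (-90)·b = -4.1
Eliminate b (×(-90) and ×(-70), subtract): 3100·a = -89.00 → a = ∂z/∂x = -0.02871
Back-substitute: b = ∂z/∂y = +0.03758.
Steepest decrease is along −∇f = (+0.02871 E, -0.03758 N) → southeast.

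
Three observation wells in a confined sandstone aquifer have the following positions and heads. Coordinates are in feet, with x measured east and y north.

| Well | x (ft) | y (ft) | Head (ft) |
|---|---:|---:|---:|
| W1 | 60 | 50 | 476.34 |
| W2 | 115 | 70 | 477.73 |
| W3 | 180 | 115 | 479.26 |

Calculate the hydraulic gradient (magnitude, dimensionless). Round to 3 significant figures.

0.0277

Taking W1 as reference: W2−W1 = (55, 20, +1.39); W3−W1 = (120, 65, +2.92).
Solve a·Δx + b·Δy = Δh: det = 55·65 − 120·20 = 1175.
∂h/∂x = [(+1.39)·65 − (+2.92)·20] / 1175 = +0.02719
∂h/∂y = [55·(+2.92) − 120·(+1.39)] / 1175 = -0.005277
|∇h| = √(0.02719² + -0.005277²) = 0.0277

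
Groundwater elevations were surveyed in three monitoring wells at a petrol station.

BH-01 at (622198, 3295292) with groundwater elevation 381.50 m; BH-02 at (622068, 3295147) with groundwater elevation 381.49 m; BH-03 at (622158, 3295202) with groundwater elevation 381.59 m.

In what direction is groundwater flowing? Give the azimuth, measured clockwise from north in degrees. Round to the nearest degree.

With h = a·x + b·y + c and BH-01 as origin, the differences give:
  (-130)·a + (-145)·b = -0.01
  (-40)·a + (-90)·b = +0.09
Eliminate b (×(-90) and ×(-145), subtract): 5900·a = 13.950 → a = ∂h/∂x = +0.002364
Back-substitute: b = ∂h/∂y = -0.002051.
Flow direction (−∇h) has components (-0.002364 E, +0.002051 N).
Azimuth = atan2(E, N) = atan2(-0.002364, +0.002051) = 310.9° ≈ 311°.

311°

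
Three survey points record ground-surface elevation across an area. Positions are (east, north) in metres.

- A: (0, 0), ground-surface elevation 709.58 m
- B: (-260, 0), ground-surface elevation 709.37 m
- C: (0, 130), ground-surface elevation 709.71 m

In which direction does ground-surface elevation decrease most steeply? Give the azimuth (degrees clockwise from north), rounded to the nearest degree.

∂z/∂x = (709.37 − 709.58) / (-260 − 0) = +0.0008077
∂z/∂y = (709.71 − 709.58) / (130 − 0) = +0.0010000
Steepest decrease is along −∇f: components (-0.0008077 E, -0.0010000 N).
Azimuth = atan2(-0.0008077, -0.0010000) = 218.9° ≈ 219°.

219°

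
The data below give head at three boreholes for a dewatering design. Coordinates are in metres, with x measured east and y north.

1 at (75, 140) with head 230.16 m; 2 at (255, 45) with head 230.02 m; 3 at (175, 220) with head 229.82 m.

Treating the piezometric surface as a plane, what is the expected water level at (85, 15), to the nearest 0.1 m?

With h = a·x + b·y + c and 1 as origin, the differences give:
  180·a + (-95)·b = -0.14
  100·a + 80·b = -0.34
Eliminate b (×80 and ×(-95), subtract): 23900·a = -43.500 → a = ∂h/∂x = -0.001820
Back-substitute: b = ∂h/∂y = -0.001975.
h(85, 15) = 230.16 + (-0.001820)·(10) + (-0.001975)·(-125) = 230.16 -0.018 +0.247 = 230.389 m.

230.4 m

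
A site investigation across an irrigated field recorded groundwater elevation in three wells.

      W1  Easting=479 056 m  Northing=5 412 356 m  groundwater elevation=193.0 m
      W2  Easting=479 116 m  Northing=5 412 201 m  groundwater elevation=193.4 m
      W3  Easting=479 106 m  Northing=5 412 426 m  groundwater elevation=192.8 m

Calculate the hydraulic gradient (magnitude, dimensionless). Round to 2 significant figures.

Taking W1 as reference: W2−W1 = (60, -155, +0.4); W3−W1 = (50, 70, -0.2).
Determinant of the coordinate differences = 60·70 − 50·(-155) = 11950.
∂h/∂x = [(+0.4)·70 − (-0.2)·(-155)] / 11950 = -0.0002510
∂h/∂y = [60·(-0.2) − 50·(+0.4)] / 11950 = -0.002678
|∇h| = √(-0.0002510² + -0.002678²) = 0.00269

0.0027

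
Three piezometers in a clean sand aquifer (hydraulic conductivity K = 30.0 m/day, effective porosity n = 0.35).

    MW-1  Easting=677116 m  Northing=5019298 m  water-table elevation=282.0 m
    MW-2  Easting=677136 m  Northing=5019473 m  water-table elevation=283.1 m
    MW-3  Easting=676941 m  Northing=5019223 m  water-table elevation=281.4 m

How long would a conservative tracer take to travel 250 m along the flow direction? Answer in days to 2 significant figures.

470 days

Three-point gradient (reference MW-1): Δ to MW-2 = (20, 175, +1.1), Δ to MW-3 = (-175, -75, -0.6).
∂h/∂x = +0.0007725, ∂h/∂y = +0.006197 (det = 29125).
|∇h| = √(0.0007725² + 0.006197²) = 0.006245
Seepage velocity v = K·i/n = 30.0 × 0.006245 / 0.35 = 0.5353 m/day.
t = 250 / 0.5353 = 467 days.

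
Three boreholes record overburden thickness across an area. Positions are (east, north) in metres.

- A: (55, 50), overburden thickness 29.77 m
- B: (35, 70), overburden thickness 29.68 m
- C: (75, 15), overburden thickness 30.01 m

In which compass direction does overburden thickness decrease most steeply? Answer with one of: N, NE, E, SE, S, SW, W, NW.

NE

Taking A as reference: B−A = (-20, 20, -0.09); C−A = (20, -35, +0.24).
Determinant of the coordinate differences = (-20)·(-35) − 20·20 = 300.
∂d/∂x = [(-0.09)·(-35) − (+0.24)·20] / 300 = -0.005500
∂d/∂y = [(-20)·(+0.24) − 20·(-0.09)] / 300 = -0.01000
Steepest decrease is along −∇f = (+0.005500 E, +0.01000 N) → northeast.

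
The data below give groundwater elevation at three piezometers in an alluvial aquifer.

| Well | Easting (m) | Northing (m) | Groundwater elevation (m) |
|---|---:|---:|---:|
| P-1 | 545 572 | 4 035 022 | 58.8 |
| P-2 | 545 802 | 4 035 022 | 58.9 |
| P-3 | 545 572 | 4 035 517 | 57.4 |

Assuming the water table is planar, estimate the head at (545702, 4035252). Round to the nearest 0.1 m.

∂h/∂x = (58.9 − 58.8) / (545802 − 545572) = +0.0004348
∂h/∂y = (57.4 − 58.8) / (4035517 − 4035022) = -0.002828
h(545702, 4035252) = 58.8 + (+0.0004348)·(130) + (-0.002828)·(230) = 58.8 +0.057 -0.651 = 58.206 m.

58.2 m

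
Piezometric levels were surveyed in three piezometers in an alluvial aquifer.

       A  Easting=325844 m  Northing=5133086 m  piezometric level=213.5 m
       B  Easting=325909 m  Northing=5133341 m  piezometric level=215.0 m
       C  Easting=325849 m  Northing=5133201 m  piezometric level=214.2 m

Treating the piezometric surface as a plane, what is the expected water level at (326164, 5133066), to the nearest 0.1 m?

Three-point gradient (reference A): Δ to B = (65, 255, +1.5), Δ to C = (5, 115, +0.7).
∂h/∂x = -0.0009677, ∂h/∂y = +0.006129 (det = 6200).
h(326164, 5133066) = 213.5 + (-0.0009677)·(320) + (+0.006129)·(-20) = 213.5 -0.310 -0.123 = 213.068 m.

213.1 m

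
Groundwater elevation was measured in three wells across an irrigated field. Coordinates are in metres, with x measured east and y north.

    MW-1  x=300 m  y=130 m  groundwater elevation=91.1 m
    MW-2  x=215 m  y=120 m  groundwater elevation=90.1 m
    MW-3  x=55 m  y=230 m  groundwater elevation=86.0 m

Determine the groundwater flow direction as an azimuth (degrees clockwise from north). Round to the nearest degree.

321°

Taking MW-1 as reference: MW-2−MW-1 = (-85, -10, -1.0); MW-3−MW-1 = (-245, 100, -5.1).
Determinant of the coordinate differences = (-85)·100 − (-245)·(-10) = -10950.
∂h/∂x = [(-1.0)·100 − (-5.1)·(-10)] / -10950 = +0.01379
∂h/∂y = [(-85)·(-5.1) − (-245)·(-1.0)] / -10950 = -0.01721
Flow direction (−∇h) has components (-0.01379 E, +0.01721 N).
Azimuth = atan2(E, N) = atan2(-0.01379, +0.01721) = 321.3° ≈ 321°.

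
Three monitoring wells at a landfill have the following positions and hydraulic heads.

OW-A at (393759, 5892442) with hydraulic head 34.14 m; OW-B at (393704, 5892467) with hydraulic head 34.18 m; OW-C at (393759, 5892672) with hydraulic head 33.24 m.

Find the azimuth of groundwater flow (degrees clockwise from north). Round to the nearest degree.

Taking OW-A as reference: OW-B−OW-A = (-55, 25, +0.04); OW-C−OW-A = (0, 230, -0.90).
Determinant of the coordinate differences = (-55)·230 − 0·25 = -12650.
∂h/∂x = [(+0.04)·230 − (-0.90)·25] / -12650 = -0.002506
∂h/∂y = [(-55)·(-0.90) − 0·(+0.04)] / -12650 = -0.003913
Flow direction (−∇h) has components (+0.002506 E, +0.003913 N).
Azimuth = atan2(E, N) = atan2(+0.002506, +0.003913) = 32.6° ≈ 033°.

033°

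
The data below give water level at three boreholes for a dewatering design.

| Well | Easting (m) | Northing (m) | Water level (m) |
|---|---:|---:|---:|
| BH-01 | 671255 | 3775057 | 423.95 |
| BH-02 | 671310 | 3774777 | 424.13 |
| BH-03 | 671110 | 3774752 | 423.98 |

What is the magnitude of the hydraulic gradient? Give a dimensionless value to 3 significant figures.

0.000944

Taking BH-01 as reference: BH-02−BH-01 = (55, -280, +0.18); BH-03−BH-01 = (-145, -305, +0.03).
Solve a·Δx + b·Δy = Δh: det = 55·(-305) − (-145)·(-280) = -57375.
∂h/∂x = [(+0.18)·(-305) − (+0.03)·(-280)] / -57375 = +0.0008105
∂h/∂y = [55·(+0.03) − (-145)·(+0.18)] / -57375 = -0.0004837
|∇h| = √(0.0008105² + -0.0004837²) = 0.0009439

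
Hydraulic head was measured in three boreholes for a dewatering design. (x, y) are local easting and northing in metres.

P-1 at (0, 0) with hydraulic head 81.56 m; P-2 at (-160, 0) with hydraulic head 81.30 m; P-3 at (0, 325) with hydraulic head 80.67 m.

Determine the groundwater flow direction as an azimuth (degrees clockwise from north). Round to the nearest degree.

329°

∂h/∂x = (81.30 − 81.56) / (-160 − 0) = +0.001625
∂h/∂y = (80.67 − 81.56) / (325 − 0) = -0.002738
Flow direction (−∇h) has components (-0.001625 E, +0.002738 N).
Azimuth = atan2(E, N) = atan2(-0.001625, +0.002738) = 329.3° ≈ 329°.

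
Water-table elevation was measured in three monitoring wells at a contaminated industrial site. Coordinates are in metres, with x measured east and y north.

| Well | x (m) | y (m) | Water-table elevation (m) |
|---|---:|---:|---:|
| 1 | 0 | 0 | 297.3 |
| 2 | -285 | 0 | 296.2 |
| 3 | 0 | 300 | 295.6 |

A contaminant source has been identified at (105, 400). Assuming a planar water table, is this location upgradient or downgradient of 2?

downgradient

∂h/∂x = (296.2 − 297.3) / (-285 − 0) = +0.003860
∂h/∂y = (295.6 − 297.3) / (300 − 0) = -0.005667
Head at (105, 400) = 297.3 + (+0.003860)·(105) + (-0.005667)·(400) = 295.44 m.
That is lower than the 296.2 m at 2, so the point is downgradient.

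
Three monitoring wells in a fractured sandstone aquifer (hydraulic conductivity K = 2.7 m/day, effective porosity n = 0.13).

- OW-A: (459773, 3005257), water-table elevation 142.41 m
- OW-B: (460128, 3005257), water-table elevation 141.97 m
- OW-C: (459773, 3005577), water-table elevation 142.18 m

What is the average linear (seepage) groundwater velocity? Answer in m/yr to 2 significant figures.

11 m/yr

∂h/∂x = (141.97 − 142.41) / (460128 − 459773) = -0.001239
∂h/∂y = (142.18 − 142.41) / (3005577 − 3005257) = -0.0007187
|∇h| = √(-0.001239² + -0.0007187²) = 0.001432
Seepage velocity v = K·i/n = 2.7 × 0.001432 / 0.13 = 0.02974 m/day = 10.86 m/yr.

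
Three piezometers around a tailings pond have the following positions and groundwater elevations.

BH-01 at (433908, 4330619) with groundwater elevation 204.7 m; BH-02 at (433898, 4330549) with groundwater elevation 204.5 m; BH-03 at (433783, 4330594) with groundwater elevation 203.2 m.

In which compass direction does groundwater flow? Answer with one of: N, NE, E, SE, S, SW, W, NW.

Differences from BH-01: to BH-02 (Δx, Δy, Δh) = (-10, -70, -0.2); to BH-03 = (-125, -25, -1.5).
Determinant of the coordinate differences = (-10)·(-25) − (-125)·(-70) = -8500.
∂h/∂x = [(-0.2)·(-25) − (-1.5)·(-70)] / -8500 = +0.01176
∂h/∂y = [(-10)·(-1.5) − (-125)·(-0.2)] / -8500 = +0.001176
Flow = −∇h = (-0.01176 east, -0.001176 north), which points west.

W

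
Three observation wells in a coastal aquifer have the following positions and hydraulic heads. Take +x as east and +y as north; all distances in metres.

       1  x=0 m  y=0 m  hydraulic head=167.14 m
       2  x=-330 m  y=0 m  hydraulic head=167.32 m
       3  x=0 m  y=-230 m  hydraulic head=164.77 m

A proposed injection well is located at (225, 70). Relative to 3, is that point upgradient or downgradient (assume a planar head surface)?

∂h/∂x = (167.32 − 167.14) / (-330 − 0) = -0.0005455
∂h/∂y = (164.77 − 167.14) / (-230 − 0) = +0.01030
Head at (225, 70) = 167.14 + (-0.0005455)·(225) + (+0.01030)·(70) = 167.74 m.
That is higher than the 164.77 m at 3, so the point is upgradient.

upgradient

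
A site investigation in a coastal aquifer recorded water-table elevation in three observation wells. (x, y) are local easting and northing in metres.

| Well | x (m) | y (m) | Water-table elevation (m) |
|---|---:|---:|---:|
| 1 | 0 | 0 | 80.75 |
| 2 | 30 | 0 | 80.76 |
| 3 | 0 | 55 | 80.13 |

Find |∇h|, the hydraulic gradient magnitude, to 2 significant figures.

∂h/∂x = (80.76 − 80.75) / (30 − 0) = +0.0003333
∂h/∂y = (80.13 − 80.75) / (55 − 0) = -0.01127
|∇h| = √(0.0003333² + -0.01127²) = 0.01127

0.011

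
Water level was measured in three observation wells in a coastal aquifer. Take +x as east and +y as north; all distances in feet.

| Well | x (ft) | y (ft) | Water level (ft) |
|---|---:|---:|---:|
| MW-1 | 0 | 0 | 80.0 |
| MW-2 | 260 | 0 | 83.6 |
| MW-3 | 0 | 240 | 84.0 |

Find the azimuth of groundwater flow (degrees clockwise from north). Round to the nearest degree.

∂h/∂x = (83.6 − 80.0) / (260 − 0) = +0.01385
∂h/∂y = (84.0 − 80.0) / (240 − 0) = +0.01667
Flow direction (−∇h) has components (-0.01385 E, -0.01667 N).
Azimuth = atan2(E, N) = atan2(-0.01385, -0.01667) = 219.7° ≈ 220°.

220°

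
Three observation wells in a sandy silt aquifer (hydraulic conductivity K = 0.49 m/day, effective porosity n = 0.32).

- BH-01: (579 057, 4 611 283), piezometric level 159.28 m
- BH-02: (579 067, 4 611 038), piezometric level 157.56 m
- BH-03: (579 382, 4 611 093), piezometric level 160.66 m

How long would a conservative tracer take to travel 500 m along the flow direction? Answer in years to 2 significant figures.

With h = a·x + b·y + c and BH-01 as origin, the differences give:
  10·a + (-245)·b = -1.72
  325·a + (-190)·b = +1.38
Eliminate b (×(-190) and ×(-245), subtract): 77725·a = 664.900 → a = ∂h/∂x = +0.008555
Back-substitute: b = ∂h/∂y = +0.007370.
|∇h| = √(0.008555² + 0.007370²) = 0.01129
Seepage velocity v = K·i/n = 0.49 × 0.01129 / 0.32 = 0.01729 m/day.
t = 500 / 0.01729 = 2.892e+04 days = 79.2 years.

79 years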